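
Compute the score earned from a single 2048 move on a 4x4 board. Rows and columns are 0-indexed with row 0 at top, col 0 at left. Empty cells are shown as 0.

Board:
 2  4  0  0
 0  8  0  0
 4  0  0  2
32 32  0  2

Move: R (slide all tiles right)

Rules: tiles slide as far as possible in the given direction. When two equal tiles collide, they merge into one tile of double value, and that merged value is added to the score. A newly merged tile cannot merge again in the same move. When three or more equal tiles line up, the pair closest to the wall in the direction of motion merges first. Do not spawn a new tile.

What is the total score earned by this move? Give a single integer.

Slide right:
row 0: [2, 4, 0, 0] -> [0, 0, 2, 4]  score +0 (running 0)
row 1: [0, 8, 0, 0] -> [0, 0, 0, 8]  score +0 (running 0)
row 2: [4, 0, 0, 2] -> [0, 0, 4, 2]  score +0 (running 0)
row 3: [32, 32, 0, 2] -> [0, 0, 64, 2]  score +64 (running 64)
Board after move:
 0  0  2  4
 0  0  0  8
 0  0  4  2
 0  0 64  2

Answer: 64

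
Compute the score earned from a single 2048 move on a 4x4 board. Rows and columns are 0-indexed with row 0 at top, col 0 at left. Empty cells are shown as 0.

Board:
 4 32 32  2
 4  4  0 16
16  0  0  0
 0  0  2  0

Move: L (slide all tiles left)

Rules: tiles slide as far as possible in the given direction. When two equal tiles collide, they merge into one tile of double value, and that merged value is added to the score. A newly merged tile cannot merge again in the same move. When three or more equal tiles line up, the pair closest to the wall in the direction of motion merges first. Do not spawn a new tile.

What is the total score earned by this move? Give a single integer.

Answer: 72

Derivation:
Slide left:
row 0: [4, 32, 32, 2] -> [4, 64, 2, 0]  score +64 (running 64)
row 1: [4, 4, 0, 16] -> [8, 16, 0, 0]  score +8 (running 72)
row 2: [16, 0, 0, 0] -> [16, 0, 0, 0]  score +0 (running 72)
row 3: [0, 0, 2, 0] -> [2, 0, 0, 0]  score +0 (running 72)
Board after move:
 4 64  2  0
 8 16  0  0
16  0  0  0
 2  0  0  0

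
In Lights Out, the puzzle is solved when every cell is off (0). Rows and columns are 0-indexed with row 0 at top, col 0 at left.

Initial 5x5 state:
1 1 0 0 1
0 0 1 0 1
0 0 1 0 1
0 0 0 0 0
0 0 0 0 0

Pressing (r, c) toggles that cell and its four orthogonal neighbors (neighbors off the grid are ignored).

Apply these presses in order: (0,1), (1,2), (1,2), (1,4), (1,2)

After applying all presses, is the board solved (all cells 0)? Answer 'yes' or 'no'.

Answer: yes

Derivation:
After press 1 at (0,1):
0 0 1 0 1
0 1 1 0 1
0 0 1 0 1
0 0 0 0 0
0 0 0 0 0

After press 2 at (1,2):
0 0 0 0 1
0 0 0 1 1
0 0 0 0 1
0 0 0 0 0
0 0 0 0 0

After press 3 at (1,2):
0 0 1 0 1
0 1 1 0 1
0 0 1 0 1
0 0 0 0 0
0 0 0 0 0

After press 4 at (1,4):
0 0 1 0 0
0 1 1 1 0
0 0 1 0 0
0 0 0 0 0
0 0 0 0 0

After press 5 at (1,2):
0 0 0 0 0
0 0 0 0 0
0 0 0 0 0
0 0 0 0 0
0 0 0 0 0

Lights still on: 0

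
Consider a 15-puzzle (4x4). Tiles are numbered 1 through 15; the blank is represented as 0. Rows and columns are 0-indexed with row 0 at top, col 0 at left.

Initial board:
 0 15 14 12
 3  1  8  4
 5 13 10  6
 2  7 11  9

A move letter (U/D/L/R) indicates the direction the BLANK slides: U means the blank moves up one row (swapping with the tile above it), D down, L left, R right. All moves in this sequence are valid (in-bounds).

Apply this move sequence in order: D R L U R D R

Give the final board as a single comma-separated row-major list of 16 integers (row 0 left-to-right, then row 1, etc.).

After move 1 (D):
 3 15 14 12
 0  1  8  4
 5 13 10  6
 2  7 11  9

After move 2 (R):
 3 15 14 12
 1  0  8  4
 5 13 10  6
 2  7 11  9

After move 3 (L):
 3 15 14 12
 0  1  8  4
 5 13 10  6
 2  7 11  9

After move 4 (U):
 0 15 14 12
 3  1  8  4
 5 13 10  6
 2  7 11  9

After move 5 (R):
15  0 14 12
 3  1  8  4
 5 13 10  6
 2  7 11  9

After move 6 (D):
15  1 14 12
 3  0  8  4
 5 13 10  6
 2  7 11  9

After move 7 (R):
15  1 14 12
 3  8  0  4
 5 13 10  6
 2  7 11  9

Answer: 15, 1, 14, 12, 3, 8, 0, 4, 5, 13, 10, 6, 2, 7, 11, 9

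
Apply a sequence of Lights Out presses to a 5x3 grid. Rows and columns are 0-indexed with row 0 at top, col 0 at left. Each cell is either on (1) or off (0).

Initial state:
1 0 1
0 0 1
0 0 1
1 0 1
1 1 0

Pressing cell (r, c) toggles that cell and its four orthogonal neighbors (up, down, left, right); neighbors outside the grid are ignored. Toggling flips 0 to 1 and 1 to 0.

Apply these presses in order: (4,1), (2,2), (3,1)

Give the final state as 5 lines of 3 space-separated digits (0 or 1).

After press 1 at (4,1):
1 0 1
0 0 1
0 0 1
1 1 1
0 0 1

After press 2 at (2,2):
1 0 1
0 0 0
0 1 0
1 1 0
0 0 1

After press 3 at (3,1):
1 0 1
0 0 0
0 0 0
0 0 1
0 1 1

Answer: 1 0 1
0 0 0
0 0 0
0 0 1
0 1 1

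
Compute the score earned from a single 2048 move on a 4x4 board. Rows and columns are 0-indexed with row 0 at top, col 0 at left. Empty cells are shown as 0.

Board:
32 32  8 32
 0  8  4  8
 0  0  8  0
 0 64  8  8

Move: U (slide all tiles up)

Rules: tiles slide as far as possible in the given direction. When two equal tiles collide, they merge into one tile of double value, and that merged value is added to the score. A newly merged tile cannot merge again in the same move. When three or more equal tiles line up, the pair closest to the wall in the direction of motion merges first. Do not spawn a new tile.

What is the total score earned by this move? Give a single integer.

Answer: 32

Derivation:
Slide up:
col 0: [32, 0, 0, 0] -> [32, 0, 0, 0]  score +0 (running 0)
col 1: [32, 8, 0, 64] -> [32, 8, 64, 0]  score +0 (running 0)
col 2: [8, 4, 8, 8] -> [8, 4, 16, 0]  score +16 (running 16)
col 3: [32, 8, 0, 8] -> [32, 16, 0, 0]  score +16 (running 32)
Board after move:
32 32  8 32
 0  8  4 16
 0 64 16  0
 0  0  0  0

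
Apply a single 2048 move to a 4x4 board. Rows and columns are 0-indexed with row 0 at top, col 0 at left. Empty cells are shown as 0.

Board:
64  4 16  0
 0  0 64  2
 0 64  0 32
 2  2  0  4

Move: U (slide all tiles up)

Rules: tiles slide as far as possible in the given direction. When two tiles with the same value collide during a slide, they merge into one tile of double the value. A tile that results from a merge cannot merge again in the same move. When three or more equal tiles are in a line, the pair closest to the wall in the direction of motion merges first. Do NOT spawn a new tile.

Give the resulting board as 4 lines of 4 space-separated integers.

Slide up:
col 0: [64, 0, 0, 2] -> [64, 2, 0, 0]
col 1: [4, 0, 64, 2] -> [4, 64, 2, 0]
col 2: [16, 64, 0, 0] -> [16, 64, 0, 0]
col 3: [0, 2, 32, 4] -> [2, 32, 4, 0]

Answer: 64  4 16  2
 2 64 64 32
 0  2  0  4
 0  0  0  0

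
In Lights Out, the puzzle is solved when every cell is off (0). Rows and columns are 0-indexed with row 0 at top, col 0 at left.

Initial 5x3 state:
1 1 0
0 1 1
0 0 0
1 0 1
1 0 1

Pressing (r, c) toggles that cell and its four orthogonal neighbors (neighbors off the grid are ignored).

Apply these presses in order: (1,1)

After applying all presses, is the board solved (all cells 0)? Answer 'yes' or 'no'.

After press 1 at (1,1):
1 0 0
1 0 0
0 1 0
1 0 1
1 0 1

Lights still on: 7

Answer: no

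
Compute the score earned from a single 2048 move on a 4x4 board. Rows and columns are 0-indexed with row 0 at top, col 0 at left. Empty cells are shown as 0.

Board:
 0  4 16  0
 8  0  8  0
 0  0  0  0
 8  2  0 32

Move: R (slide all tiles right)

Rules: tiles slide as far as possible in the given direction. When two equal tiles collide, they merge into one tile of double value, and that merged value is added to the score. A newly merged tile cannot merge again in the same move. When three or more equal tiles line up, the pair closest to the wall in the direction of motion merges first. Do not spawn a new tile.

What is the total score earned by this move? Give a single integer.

Slide right:
row 0: [0, 4, 16, 0] -> [0, 0, 4, 16]  score +0 (running 0)
row 1: [8, 0, 8, 0] -> [0, 0, 0, 16]  score +16 (running 16)
row 2: [0, 0, 0, 0] -> [0, 0, 0, 0]  score +0 (running 16)
row 3: [8, 2, 0, 32] -> [0, 8, 2, 32]  score +0 (running 16)
Board after move:
 0  0  4 16
 0  0  0 16
 0  0  0  0
 0  8  2 32

Answer: 16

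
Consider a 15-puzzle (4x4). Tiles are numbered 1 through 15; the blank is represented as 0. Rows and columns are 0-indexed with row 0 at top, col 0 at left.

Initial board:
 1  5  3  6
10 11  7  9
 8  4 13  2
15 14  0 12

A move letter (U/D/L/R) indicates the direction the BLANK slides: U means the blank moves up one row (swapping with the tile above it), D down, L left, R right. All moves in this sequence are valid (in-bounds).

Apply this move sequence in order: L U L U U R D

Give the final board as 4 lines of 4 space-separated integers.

Answer:  5 11  3  6
 1  0  7  9
10  8 13  2
15  4 14 12

Derivation:
After move 1 (L):
 1  5  3  6
10 11  7  9
 8  4 13  2
15  0 14 12

After move 2 (U):
 1  5  3  6
10 11  7  9
 8  0 13  2
15  4 14 12

After move 3 (L):
 1  5  3  6
10 11  7  9
 0  8 13  2
15  4 14 12

After move 4 (U):
 1  5  3  6
 0 11  7  9
10  8 13  2
15  4 14 12

After move 5 (U):
 0  5  3  6
 1 11  7  9
10  8 13  2
15  4 14 12

After move 6 (R):
 5  0  3  6
 1 11  7  9
10  8 13  2
15  4 14 12

After move 7 (D):
 5 11  3  6
 1  0  7  9
10  8 13  2
15  4 14 12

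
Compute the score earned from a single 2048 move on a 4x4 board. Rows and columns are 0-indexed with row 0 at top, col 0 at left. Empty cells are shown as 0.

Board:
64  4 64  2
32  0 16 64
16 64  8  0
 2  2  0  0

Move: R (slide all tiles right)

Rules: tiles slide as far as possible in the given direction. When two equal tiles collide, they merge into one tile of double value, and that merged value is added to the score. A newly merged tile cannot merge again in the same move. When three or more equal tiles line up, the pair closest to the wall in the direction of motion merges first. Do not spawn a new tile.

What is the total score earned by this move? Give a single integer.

Slide right:
row 0: [64, 4, 64, 2] -> [64, 4, 64, 2]  score +0 (running 0)
row 1: [32, 0, 16, 64] -> [0, 32, 16, 64]  score +0 (running 0)
row 2: [16, 64, 8, 0] -> [0, 16, 64, 8]  score +0 (running 0)
row 3: [2, 2, 0, 0] -> [0, 0, 0, 4]  score +4 (running 4)
Board after move:
64  4 64  2
 0 32 16 64
 0 16 64  8
 0  0  0  4

Answer: 4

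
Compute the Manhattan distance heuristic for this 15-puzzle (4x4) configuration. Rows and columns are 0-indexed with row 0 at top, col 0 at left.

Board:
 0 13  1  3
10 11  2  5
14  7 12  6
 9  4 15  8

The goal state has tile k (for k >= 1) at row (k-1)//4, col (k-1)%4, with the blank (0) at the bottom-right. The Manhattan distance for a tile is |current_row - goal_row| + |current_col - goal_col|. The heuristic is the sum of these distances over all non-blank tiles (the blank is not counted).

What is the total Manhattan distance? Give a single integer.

Tile 13: (0,1)->(3,0) = 4
Tile 1: (0,2)->(0,0) = 2
Tile 3: (0,3)->(0,2) = 1
Tile 10: (1,0)->(2,1) = 2
Tile 11: (1,1)->(2,2) = 2
Tile 2: (1,2)->(0,1) = 2
Tile 5: (1,3)->(1,0) = 3
Tile 14: (2,0)->(3,1) = 2
Tile 7: (2,1)->(1,2) = 2
Tile 12: (2,2)->(2,3) = 1
Tile 6: (2,3)->(1,1) = 3
Tile 9: (3,0)->(2,0) = 1
Tile 4: (3,1)->(0,3) = 5
Tile 15: (3,2)->(3,2) = 0
Tile 8: (3,3)->(1,3) = 2
Sum: 4 + 2 + 1 + 2 + 2 + 2 + 3 + 2 + 2 + 1 + 3 + 1 + 5 + 0 + 2 = 32

Answer: 32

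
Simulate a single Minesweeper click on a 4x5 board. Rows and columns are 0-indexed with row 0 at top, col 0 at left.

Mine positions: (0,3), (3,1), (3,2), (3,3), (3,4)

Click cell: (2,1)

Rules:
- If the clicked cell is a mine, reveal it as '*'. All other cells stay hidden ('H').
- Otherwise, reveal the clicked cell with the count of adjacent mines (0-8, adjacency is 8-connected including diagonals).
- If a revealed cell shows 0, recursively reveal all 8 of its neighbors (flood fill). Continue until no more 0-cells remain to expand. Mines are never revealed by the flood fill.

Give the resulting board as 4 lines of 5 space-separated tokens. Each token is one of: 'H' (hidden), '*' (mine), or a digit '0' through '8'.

H H H H H
H H H H H
H 2 H H H
H H H H H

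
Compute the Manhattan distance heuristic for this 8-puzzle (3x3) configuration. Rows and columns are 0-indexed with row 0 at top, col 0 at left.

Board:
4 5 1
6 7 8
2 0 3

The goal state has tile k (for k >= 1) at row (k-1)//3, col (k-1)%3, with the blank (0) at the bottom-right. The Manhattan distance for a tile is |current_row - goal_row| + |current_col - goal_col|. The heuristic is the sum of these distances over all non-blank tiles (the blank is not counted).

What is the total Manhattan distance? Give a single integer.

Answer: 15

Derivation:
Tile 4: at (0,0), goal (1,0), distance |0-1|+|0-0| = 1
Tile 5: at (0,1), goal (1,1), distance |0-1|+|1-1| = 1
Tile 1: at (0,2), goal (0,0), distance |0-0|+|2-0| = 2
Tile 6: at (1,0), goal (1,2), distance |1-1|+|0-2| = 2
Tile 7: at (1,1), goal (2,0), distance |1-2|+|1-0| = 2
Tile 8: at (1,2), goal (2,1), distance |1-2|+|2-1| = 2
Tile 2: at (2,0), goal (0,1), distance |2-0|+|0-1| = 3
Tile 3: at (2,2), goal (0,2), distance |2-0|+|2-2| = 2
Sum: 1 + 1 + 2 + 2 + 2 + 2 + 3 + 2 = 15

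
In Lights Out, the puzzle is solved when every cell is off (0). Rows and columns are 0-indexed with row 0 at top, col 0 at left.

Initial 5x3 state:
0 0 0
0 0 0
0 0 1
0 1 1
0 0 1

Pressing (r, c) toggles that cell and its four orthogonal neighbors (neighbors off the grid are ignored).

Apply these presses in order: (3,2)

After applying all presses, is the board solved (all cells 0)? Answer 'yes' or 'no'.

Answer: yes

Derivation:
After press 1 at (3,2):
0 0 0
0 0 0
0 0 0
0 0 0
0 0 0

Lights still on: 0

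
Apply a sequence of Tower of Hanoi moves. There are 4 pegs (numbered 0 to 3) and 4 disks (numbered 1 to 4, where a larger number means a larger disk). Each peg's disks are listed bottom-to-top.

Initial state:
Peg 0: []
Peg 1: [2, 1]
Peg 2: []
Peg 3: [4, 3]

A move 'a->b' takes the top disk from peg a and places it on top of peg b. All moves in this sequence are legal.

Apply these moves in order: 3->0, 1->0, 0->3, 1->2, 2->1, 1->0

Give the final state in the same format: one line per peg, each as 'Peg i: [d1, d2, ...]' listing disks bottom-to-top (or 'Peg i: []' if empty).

After move 1 (3->0):
Peg 0: [3]
Peg 1: [2, 1]
Peg 2: []
Peg 3: [4]

After move 2 (1->0):
Peg 0: [3, 1]
Peg 1: [2]
Peg 2: []
Peg 3: [4]

After move 3 (0->3):
Peg 0: [3]
Peg 1: [2]
Peg 2: []
Peg 3: [4, 1]

After move 4 (1->2):
Peg 0: [3]
Peg 1: []
Peg 2: [2]
Peg 3: [4, 1]

After move 5 (2->1):
Peg 0: [3]
Peg 1: [2]
Peg 2: []
Peg 3: [4, 1]

After move 6 (1->0):
Peg 0: [3, 2]
Peg 1: []
Peg 2: []
Peg 3: [4, 1]

Answer: Peg 0: [3, 2]
Peg 1: []
Peg 2: []
Peg 3: [4, 1]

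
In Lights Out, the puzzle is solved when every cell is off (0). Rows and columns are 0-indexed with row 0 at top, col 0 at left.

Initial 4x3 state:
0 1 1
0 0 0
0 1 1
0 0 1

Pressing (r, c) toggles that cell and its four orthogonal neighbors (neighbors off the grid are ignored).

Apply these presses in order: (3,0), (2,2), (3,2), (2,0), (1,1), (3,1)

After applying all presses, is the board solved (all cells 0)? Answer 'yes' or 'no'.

Answer: no

Derivation:
After press 1 at (3,0):
0 1 1
0 0 0
1 1 1
1 1 1

After press 2 at (2,2):
0 1 1
0 0 1
1 0 0
1 1 0

After press 3 at (3,2):
0 1 1
0 0 1
1 0 1
1 0 1

After press 4 at (2,0):
0 1 1
1 0 1
0 1 1
0 0 1

After press 5 at (1,1):
0 0 1
0 1 0
0 0 1
0 0 1

After press 6 at (3,1):
0 0 1
0 1 0
0 1 1
1 1 0

Lights still on: 6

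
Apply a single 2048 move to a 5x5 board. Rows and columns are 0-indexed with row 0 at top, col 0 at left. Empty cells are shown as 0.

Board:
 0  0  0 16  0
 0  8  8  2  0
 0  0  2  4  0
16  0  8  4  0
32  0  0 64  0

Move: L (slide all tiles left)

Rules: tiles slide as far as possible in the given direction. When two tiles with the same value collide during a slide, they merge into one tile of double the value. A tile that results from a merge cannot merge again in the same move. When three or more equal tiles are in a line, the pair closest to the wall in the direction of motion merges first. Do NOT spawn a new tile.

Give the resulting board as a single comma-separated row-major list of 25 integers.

Slide left:
row 0: [0, 0, 0, 16, 0] -> [16, 0, 0, 0, 0]
row 1: [0, 8, 8, 2, 0] -> [16, 2, 0, 0, 0]
row 2: [0, 0, 2, 4, 0] -> [2, 4, 0, 0, 0]
row 3: [16, 0, 8, 4, 0] -> [16, 8, 4, 0, 0]
row 4: [32, 0, 0, 64, 0] -> [32, 64, 0, 0, 0]

Answer: 16, 0, 0, 0, 0, 16, 2, 0, 0, 0, 2, 4, 0, 0, 0, 16, 8, 4, 0, 0, 32, 64, 0, 0, 0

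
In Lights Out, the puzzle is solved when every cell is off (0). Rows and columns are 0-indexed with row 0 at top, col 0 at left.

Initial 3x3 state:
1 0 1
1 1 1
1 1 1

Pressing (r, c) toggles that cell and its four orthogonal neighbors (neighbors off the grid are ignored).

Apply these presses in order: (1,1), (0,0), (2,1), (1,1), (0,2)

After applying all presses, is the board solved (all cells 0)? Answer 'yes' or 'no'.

After press 1 at (1,1):
1 1 1
0 0 0
1 0 1

After press 2 at (0,0):
0 0 1
1 0 0
1 0 1

After press 3 at (2,1):
0 0 1
1 1 0
0 1 0

After press 4 at (1,1):
0 1 1
0 0 1
0 0 0

After press 5 at (0,2):
0 0 0
0 0 0
0 0 0

Lights still on: 0

Answer: yes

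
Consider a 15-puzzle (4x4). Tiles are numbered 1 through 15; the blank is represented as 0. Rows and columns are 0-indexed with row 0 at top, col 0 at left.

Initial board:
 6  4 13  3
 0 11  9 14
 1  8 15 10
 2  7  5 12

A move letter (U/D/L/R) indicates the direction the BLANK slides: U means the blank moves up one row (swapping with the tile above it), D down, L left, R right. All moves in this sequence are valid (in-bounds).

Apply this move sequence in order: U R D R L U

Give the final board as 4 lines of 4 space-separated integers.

After move 1 (U):
 0  4 13  3
 6 11  9 14
 1  8 15 10
 2  7  5 12

After move 2 (R):
 4  0 13  3
 6 11  9 14
 1  8 15 10
 2  7  5 12

After move 3 (D):
 4 11 13  3
 6  0  9 14
 1  8 15 10
 2  7  5 12

After move 4 (R):
 4 11 13  3
 6  9  0 14
 1  8 15 10
 2  7  5 12

After move 5 (L):
 4 11 13  3
 6  0  9 14
 1  8 15 10
 2  7  5 12

After move 6 (U):
 4  0 13  3
 6 11  9 14
 1  8 15 10
 2  7  5 12

Answer:  4  0 13  3
 6 11  9 14
 1  8 15 10
 2  7  5 12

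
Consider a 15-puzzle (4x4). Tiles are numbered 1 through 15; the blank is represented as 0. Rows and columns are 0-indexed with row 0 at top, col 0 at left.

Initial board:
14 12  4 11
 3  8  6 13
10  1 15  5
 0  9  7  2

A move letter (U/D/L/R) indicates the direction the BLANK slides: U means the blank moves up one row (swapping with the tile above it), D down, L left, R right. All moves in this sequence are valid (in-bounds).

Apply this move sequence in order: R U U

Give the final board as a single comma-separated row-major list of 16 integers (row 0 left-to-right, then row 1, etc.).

Answer: 14, 12, 4, 11, 3, 0, 6, 13, 10, 8, 15, 5, 9, 1, 7, 2

Derivation:
After move 1 (R):
14 12  4 11
 3  8  6 13
10  1 15  5
 9  0  7  2

After move 2 (U):
14 12  4 11
 3  8  6 13
10  0 15  5
 9  1  7  2

After move 3 (U):
14 12  4 11
 3  0  6 13
10  8 15  5
 9  1  7  2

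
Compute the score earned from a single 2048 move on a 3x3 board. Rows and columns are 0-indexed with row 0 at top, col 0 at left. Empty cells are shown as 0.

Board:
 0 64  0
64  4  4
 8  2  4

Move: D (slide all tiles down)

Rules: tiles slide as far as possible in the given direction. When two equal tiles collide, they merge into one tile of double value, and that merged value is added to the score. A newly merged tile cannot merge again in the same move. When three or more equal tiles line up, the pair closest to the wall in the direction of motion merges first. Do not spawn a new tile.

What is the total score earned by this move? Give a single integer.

Slide down:
col 0: [0, 64, 8] -> [0, 64, 8]  score +0 (running 0)
col 1: [64, 4, 2] -> [64, 4, 2]  score +0 (running 0)
col 2: [0, 4, 4] -> [0, 0, 8]  score +8 (running 8)
Board after move:
 0 64  0
64  4  0
 8  2  8

Answer: 8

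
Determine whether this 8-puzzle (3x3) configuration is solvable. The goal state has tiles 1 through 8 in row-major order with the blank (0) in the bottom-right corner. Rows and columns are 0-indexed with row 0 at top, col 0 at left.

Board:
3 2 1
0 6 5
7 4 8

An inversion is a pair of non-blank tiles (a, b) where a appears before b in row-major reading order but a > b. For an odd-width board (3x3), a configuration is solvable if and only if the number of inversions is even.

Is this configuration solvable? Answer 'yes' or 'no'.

Answer: no

Derivation:
Inversions (pairs i<j in row-major order where tile[i] > tile[j] > 0): 7
7 is odd, so the puzzle is not solvable.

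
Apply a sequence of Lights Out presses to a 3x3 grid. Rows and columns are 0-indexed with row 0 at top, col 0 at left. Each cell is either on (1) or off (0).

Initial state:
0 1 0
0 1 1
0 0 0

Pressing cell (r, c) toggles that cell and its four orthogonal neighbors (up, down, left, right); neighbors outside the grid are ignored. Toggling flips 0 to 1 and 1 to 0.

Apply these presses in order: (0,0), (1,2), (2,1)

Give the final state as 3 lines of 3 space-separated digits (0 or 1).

Answer: 1 0 1
1 1 0
1 1 0

Derivation:
After press 1 at (0,0):
1 0 0
1 1 1
0 0 0

After press 2 at (1,2):
1 0 1
1 0 0
0 0 1

After press 3 at (2,1):
1 0 1
1 1 0
1 1 0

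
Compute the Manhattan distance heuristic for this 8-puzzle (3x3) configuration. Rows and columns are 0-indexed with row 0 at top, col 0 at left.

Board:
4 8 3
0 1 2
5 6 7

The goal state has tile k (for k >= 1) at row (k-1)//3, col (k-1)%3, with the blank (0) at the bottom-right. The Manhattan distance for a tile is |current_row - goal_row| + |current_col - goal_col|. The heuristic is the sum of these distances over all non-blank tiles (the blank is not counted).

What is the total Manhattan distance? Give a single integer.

Tile 4: at (0,0), goal (1,0), distance |0-1|+|0-0| = 1
Tile 8: at (0,1), goal (2,1), distance |0-2|+|1-1| = 2
Tile 3: at (0,2), goal (0,2), distance |0-0|+|2-2| = 0
Tile 1: at (1,1), goal (0,0), distance |1-0|+|1-0| = 2
Tile 2: at (1,2), goal (0,1), distance |1-0|+|2-1| = 2
Tile 5: at (2,0), goal (1,1), distance |2-1|+|0-1| = 2
Tile 6: at (2,1), goal (1,2), distance |2-1|+|1-2| = 2
Tile 7: at (2,2), goal (2,0), distance |2-2|+|2-0| = 2
Sum: 1 + 2 + 0 + 2 + 2 + 2 + 2 + 2 = 13

Answer: 13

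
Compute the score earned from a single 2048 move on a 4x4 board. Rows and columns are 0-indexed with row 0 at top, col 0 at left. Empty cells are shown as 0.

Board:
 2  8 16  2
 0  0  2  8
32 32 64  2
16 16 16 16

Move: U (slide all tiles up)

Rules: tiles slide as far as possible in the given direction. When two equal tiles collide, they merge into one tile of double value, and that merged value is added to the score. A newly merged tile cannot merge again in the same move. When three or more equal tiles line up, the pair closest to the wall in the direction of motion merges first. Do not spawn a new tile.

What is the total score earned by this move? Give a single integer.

Slide up:
col 0: [2, 0, 32, 16] -> [2, 32, 16, 0]  score +0 (running 0)
col 1: [8, 0, 32, 16] -> [8, 32, 16, 0]  score +0 (running 0)
col 2: [16, 2, 64, 16] -> [16, 2, 64, 16]  score +0 (running 0)
col 3: [2, 8, 2, 16] -> [2, 8, 2, 16]  score +0 (running 0)
Board after move:
 2  8 16  2
32 32  2  8
16 16 64  2
 0  0 16 16

Answer: 0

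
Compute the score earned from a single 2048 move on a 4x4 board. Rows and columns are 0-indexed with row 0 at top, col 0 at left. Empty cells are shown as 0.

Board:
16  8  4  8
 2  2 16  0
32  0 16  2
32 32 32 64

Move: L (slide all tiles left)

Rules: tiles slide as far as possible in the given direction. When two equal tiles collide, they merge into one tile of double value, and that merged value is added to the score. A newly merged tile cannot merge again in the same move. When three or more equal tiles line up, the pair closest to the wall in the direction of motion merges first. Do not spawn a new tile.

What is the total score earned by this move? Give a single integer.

Slide left:
row 0: [16, 8, 4, 8] -> [16, 8, 4, 8]  score +0 (running 0)
row 1: [2, 2, 16, 0] -> [4, 16, 0, 0]  score +4 (running 4)
row 2: [32, 0, 16, 2] -> [32, 16, 2, 0]  score +0 (running 4)
row 3: [32, 32, 32, 64] -> [64, 32, 64, 0]  score +64 (running 68)
Board after move:
16  8  4  8
 4 16  0  0
32 16  2  0
64 32 64  0

Answer: 68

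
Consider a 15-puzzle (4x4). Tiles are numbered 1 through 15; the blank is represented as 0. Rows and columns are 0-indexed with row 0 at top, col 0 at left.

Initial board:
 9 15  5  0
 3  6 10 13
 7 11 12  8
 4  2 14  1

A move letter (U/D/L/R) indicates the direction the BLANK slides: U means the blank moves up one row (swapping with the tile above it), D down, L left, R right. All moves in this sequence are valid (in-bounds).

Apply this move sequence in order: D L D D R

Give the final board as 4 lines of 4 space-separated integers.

Answer:  9 15  5 13
 3  6 12 10
 7 11 14  8
 4  2  1  0

Derivation:
After move 1 (D):
 9 15  5 13
 3  6 10  0
 7 11 12  8
 4  2 14  1

After move 2 (L):
 9 15  5 13
 3  6  0 10
 7 11 12  8
 4  2 14  1

After move 3 (D):
 9 15  5 13
 3  6 12 10
 7 11  0  8
 4  2 14  1

After move 4 (D):
 9 15  5 13
 3  6 12 10
 7 11 14  8
 4  2  0  1

After move 5 (R):
 9 15  5 13
 3  6 12 10
 7 11 14  8
 4  2  1  0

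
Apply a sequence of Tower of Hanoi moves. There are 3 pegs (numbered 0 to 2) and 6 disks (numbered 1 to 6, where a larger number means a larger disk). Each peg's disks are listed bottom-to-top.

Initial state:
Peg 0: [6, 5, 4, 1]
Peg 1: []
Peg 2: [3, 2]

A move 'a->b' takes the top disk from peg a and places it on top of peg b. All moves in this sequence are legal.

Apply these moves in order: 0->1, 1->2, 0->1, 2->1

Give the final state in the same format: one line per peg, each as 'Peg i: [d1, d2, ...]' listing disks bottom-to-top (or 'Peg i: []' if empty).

After move 1 (0->1):
Peg 0: [6, 5, 4]
Peg 1: [1]
Peg 2: [3, 2]

After move 2 (1->2):
Peg 0: [6, 5, 4]
Peg 1: []
Peg 2: [3, 2, 1]

After move 3 (0->1):
Peg 0: [6, 5]
Peg 1: [4]
Peg 2: [3, 2, 1]

After move 4 (2->1):
Peg 0: [6, 5]
Peg 1: [4, 1]
Peg 2: [3, 2]

Answer: Peg 0: [6, 5]
Peg 1: [4, 1]
Peg 2: [3, 2]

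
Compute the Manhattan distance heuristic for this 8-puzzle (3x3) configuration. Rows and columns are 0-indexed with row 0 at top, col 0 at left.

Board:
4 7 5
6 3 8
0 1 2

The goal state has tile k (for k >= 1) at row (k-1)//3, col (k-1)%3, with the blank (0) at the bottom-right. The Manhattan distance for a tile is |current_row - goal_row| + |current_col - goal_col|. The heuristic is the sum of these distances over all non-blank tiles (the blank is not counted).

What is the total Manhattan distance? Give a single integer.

Answer: 18

Derivation:
Tile 4: at (0,0), goal (1,0), distance |0-1|+|0-0| = 1
Tile 7: at (0,1), goal (2,0), distance |0-2|+|1-0| = 3
Tile 5: at (0,2), goal (1,1), distance |0-1|+|2-1| = 2
Tile 6: at (1,0), goal (1,2), distance |1-1|+|0-2| = 2
Tile 3: at (1,1), goal (0,2), distance |1-0|+|1-2| = 2
Tile 8: at (1,2), goal (2,1), distance |1-2|+|2-1| = 2
Tile 1: at (2,1), goal (0,0), distance |2-0|+|1-0| = 3
Tile 2: at (2,2), goal (0,1), distance |2-0|+|2-1| = 3
Sum: 1 + 3 + 2 + 2 + 2 + 2 + 3 + 3 = 18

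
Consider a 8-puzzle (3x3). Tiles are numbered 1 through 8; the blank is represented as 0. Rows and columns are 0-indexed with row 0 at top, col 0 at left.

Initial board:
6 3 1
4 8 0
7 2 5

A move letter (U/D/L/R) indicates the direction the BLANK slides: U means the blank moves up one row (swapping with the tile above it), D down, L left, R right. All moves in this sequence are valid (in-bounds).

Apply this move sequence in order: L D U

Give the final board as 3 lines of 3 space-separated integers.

Answer: 6 3 1
4 0 8
7 2 5

Derivation:
After move 1 (L):
6 3 1
4 0 8
7 2 5

After move 2 (D):
6 3 1
4 2 8
7 0 5

After move 3 (U):
6 3 1
4 0 8
7 2 5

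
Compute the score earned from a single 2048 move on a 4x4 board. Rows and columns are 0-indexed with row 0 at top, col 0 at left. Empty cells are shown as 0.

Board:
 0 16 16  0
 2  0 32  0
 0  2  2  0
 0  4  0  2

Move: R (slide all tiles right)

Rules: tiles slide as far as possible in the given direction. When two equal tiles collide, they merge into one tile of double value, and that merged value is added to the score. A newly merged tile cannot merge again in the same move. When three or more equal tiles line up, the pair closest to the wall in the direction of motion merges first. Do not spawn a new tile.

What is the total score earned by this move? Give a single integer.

Slide right:
row 0: [0, 16, 16, 0] -> [0, 0, 0, 32]  score +32 (running 32)
row 1: [2, 0, 32, 0] -> [0, 0, 2, 32]  score +0 (running 32)
row 2: [0, 2, 2, 0] -> [0, 0, 0, 4]  score +4 (running 36)
row 3: [0, 4, 0, 2] -> [0, 0, 4, 2]  score +0 (running 36)
Board after move:
 0  0  0 32
 0  0  2 32
 0  0  0  4
 0  0  4  2

Answer: 36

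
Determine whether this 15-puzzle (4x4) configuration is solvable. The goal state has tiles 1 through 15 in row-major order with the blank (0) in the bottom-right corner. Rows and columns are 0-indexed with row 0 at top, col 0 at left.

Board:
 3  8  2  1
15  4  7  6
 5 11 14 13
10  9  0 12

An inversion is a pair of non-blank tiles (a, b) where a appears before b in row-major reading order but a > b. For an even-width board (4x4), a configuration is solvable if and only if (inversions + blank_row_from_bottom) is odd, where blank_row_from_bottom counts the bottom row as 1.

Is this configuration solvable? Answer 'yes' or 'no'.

Inversions: 32
Blank is in row 3 (0-indexed from top), which is row 1 counting from the bottom (bottom = 1).
32 + 1 = 33, which is odd, so the puzzle is solvable.

Answer: yes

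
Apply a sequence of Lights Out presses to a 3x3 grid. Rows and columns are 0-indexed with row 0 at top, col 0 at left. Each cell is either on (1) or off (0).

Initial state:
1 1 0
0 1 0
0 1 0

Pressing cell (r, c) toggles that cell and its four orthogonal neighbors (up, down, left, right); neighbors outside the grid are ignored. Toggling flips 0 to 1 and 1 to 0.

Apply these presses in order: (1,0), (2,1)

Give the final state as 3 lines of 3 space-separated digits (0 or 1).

After press 1 at (1,0):
0 1 0
1 0 0
1 1 0

After press 2 at (2,1):
0 1 0
1 1 0
0 0 1

Answer: 0 1 0
1 1 0
0 0 1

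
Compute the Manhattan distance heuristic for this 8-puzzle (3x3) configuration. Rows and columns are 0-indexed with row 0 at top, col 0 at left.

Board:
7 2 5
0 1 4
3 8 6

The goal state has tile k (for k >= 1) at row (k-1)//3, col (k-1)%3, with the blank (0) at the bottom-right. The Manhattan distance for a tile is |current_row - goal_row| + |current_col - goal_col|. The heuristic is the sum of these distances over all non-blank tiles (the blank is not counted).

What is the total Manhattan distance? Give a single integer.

Tile 7: (0,0)->(2,0) = 2
Tile 2: (0,1)->(0,1) = 0
Tile 5: (0,2)->(1,1) = 2
Tile 1: (1,1)->(0,0) = 2
Tile 4: (1,2)->(1,0) = 2
Tile 3: (2,0)->(0,2) = 4
Tile 8: (2,1)->(2,1) = 0
Tile 6: (2,2)->(1,2) = 1
Sum: 2 + 0 + 2 + 2 + 2 + 4 + 0 + 1 = 13

Answer: 13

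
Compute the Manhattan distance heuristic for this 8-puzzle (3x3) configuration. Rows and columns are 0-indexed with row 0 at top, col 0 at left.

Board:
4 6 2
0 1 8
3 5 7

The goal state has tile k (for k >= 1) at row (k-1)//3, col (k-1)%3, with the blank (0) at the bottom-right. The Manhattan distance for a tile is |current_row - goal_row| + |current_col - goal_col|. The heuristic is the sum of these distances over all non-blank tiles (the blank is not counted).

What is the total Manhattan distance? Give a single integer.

Answer: 15

Derivation:
Tile 4: at (0,0), goal (1,0), distance |0-1|+|0-0| = 1
Tile 6: at (0,1), goal (1,2), distance |0-1|+|1-2| = 2
Tile 2: at (0,2), goal (0,1), distance |0-0|+|2-1| = 1
Tile 1: at (1,1), goal (0,0), distance |1-0|+|1-0| = 2
Tile 8: at (1,2), goal (2,1), distance |1-2|+|2-1| = 2
Tile 3: at (2,0), goal (0,2), distance |2-0|+|0-2| = 4
Tile 5: at (2,1), goal (1,1), distance |2-1|+|1-1| = 1
Tile 7: at (2,2), goal (2,0), distance |2-2|+|2-0| = 2
Sum: 1 + 2 + 1 + 2 + 2 + 4 + 1 + 2 = 15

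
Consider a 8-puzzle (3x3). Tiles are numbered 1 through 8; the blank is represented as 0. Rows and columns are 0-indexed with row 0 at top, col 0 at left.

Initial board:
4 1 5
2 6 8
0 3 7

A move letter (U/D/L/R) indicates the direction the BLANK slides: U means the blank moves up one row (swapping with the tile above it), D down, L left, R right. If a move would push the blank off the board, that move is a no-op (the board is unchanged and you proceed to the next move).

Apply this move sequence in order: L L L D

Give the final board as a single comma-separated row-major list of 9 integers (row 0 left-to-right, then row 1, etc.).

Answer: 4, 1, 5, 2, 6, 8, 0, 3, 7

Derivation:
After move 1 (L):
4 1 5
2 6 8
0 3 7

After move 2 (L):
4 1 5
2 6 8
0 3 7

After move 3 (L):
4 1 5
2 6 8
0 3 7

After move 4 (D):
4 1 5
2 6 8
0 3 7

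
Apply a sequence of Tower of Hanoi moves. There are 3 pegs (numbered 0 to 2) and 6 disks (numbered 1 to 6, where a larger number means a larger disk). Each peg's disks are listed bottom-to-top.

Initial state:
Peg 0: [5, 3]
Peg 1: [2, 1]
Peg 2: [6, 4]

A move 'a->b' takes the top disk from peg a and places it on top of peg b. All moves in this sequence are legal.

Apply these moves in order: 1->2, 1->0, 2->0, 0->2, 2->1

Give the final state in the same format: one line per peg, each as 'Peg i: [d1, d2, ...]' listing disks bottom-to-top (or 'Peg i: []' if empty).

Answer: Peg 0: [5, 3, 2]
Peg 1: [1]
Peg 2: [6, 4]

Derivation:
After move 1 (1->2):
Peg 0: [5, 3]
Peg 1: [2]
Peg 2: [6, 4, 1]

After move 2 (1->0):
Peg 0: [5, 3, 2]
Peg 1: []
Peg 2: [6, 4, 1]

After move 3 (2->0):
Peg 0: [5, 3, 2, 1]
Peg 1: []
Peg 2: [6, 4]

After move 4 (0->2):
Peg 0: [5, 3, 2]
Peg 1: []
Peg 2: [6, 4, 1]

After move 5 (2->1):
Peg 0: [5, 3, 2]
Peg 1: [1]
Peg 2: [6, 4]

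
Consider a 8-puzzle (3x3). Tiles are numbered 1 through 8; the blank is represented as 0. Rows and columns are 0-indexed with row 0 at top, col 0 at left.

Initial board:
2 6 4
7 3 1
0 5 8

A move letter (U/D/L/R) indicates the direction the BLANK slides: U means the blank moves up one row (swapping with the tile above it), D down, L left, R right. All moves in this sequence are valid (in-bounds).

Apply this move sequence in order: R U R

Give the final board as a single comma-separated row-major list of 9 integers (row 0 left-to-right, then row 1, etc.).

After move 1 (R):
2 6 4
7 3 1
5 0 8

After move 2 (U):
2 6 4
7 0 1
5 3 8

After move 3 (R):
2 6 4
7 1 0
5 3 8

Answer: 2, 6, 4, 7, 1, 0, 5, 3, 8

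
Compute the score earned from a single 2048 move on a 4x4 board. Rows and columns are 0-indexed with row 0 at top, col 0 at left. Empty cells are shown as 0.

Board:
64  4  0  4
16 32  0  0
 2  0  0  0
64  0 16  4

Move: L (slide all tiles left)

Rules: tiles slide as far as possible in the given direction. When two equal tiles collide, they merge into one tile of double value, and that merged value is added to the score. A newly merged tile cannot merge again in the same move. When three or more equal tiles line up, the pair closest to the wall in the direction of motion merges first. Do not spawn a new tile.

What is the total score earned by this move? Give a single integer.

Slide left:
row 0: [64, 4, 0, 4] -> [64, 8, 0, 0]  score +8 (running 8)
row 1: [16, 32, 0, 0] -> [16, 32, 0, 0]  score +0 (running 8)
row 2: [2, 0, 0, 0] -> [2, 0, 0, 0]  score +0 (running 8)
row 3: [64, 0, 16, 4] -> [64, 16, 4, 0]  score +0 (running 8)
Board after move:
64  8  0  0
16 32  0  0
 2  0  0  0
64 16  4  0

Answer: 8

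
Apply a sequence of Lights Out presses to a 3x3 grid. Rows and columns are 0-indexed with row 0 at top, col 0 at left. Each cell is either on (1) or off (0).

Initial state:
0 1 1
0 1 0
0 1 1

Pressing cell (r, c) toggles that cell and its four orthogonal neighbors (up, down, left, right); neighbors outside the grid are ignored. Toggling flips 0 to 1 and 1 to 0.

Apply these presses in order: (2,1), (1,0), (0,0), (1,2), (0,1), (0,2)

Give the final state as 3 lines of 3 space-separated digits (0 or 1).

Answer: 1 0 0
0 1 0
0 0 1

Derivation:
After press 1 at (2,1):
0 1 1
0 0 0
1 0 0

After press 2 at (1,0):
1 1 1
1 1 0
0 0 0

After press 3 at (0,0):
0 0 1
0 1 0
0 0 0

After press 4 at (1,2):
0 0 0
0 0 1
0 0 1

After press 5 at (0,1):
1 1 1
0 1 1
0 0 1

After press 6 at (0,2):
1 0 0
0 1 0
0 0 1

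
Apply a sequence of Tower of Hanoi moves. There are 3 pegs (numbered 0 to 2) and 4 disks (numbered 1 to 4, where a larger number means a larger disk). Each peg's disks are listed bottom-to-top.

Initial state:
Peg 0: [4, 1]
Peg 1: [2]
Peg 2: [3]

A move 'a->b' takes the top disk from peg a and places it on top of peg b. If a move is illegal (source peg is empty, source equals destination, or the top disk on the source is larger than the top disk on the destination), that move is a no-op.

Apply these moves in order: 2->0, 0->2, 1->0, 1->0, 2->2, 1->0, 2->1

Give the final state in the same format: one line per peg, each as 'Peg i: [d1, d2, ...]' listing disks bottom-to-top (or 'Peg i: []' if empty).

Answer: Peg 0: [4, 2]
Peg 1: [1]
Peg 2: [3]

Derivation:
After move 1 (2->0):
Peg 0: [4, 1]
Peg 1: [2]
Peg 2: [3]

After move 2 (0->2):
Peg 0: [4]
Peg 1: [2]
Peg 2: [3, 1]

After move 3 (1->0):
Peg 0: [4, 2]
Peg 1: []
Peg 2: [3, 1]

After move 4 (1->0):
Peg 0: [4, 2]
Peg 1: []
Peg 2: [3, 1]

After move 5 (2->2):
Peg 0: [4, 2]
Peg 1: []
Peg 2: [3, 1]

After move 6 (1->0):
Peg 0: [4, 2]
Peg 1: []
Peg 2: [3, 1]

After move 7 (2->1):
Peg 0: [4, 2]
Peg 1: [1]
Peg 2: [3]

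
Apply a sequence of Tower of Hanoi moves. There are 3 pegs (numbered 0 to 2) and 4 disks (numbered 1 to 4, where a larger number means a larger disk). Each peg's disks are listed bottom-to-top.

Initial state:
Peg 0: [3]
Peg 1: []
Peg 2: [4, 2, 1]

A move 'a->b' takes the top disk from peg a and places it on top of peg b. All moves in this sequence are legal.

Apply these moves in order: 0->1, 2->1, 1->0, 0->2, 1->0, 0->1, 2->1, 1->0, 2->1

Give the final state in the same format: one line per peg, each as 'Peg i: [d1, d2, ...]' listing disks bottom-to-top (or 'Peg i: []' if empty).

Answer: Peg 0: [1]
Peg 1: [3, 2]
Peg 2: [4]

Derivation:
After move 1 (0->1):
Peg 0: []
Peg 1: [3]
Peg 2: [4, 2, 1]

After move 2 (2->1):
Peg 0: []
Peg 1: [3, 1]
Peg 2: [4, 2]

After move 3 (1->0):
Peg 0: [1]
Peg 1: [3]
Peg 2: [4, 2]

After move 4 (0->2):
Peg 0: []
Peg 1: [3]
Peg 2: [4, 2, 1]

After move 5 (1->0):
Peg 0: [3]
Peg 1: []
Peg 2: [4, 2, 1]

After move 6 (0->1):
Peg 0: []
Peg 1: [3]
Peg 2: [4, 2, 1]

After move 7 (2->1):
Peg 0: []
Peg 1: [3, 1]
Peg 2: [4, 2]

After move 8 (1->0):
Peg 0: [1]
Peg 1: [3]
Peg 2: [4, 2]

After move 9 (2->1):
Peg 0: [1]
Peg 1: [3, 2]
Peg 2: [4]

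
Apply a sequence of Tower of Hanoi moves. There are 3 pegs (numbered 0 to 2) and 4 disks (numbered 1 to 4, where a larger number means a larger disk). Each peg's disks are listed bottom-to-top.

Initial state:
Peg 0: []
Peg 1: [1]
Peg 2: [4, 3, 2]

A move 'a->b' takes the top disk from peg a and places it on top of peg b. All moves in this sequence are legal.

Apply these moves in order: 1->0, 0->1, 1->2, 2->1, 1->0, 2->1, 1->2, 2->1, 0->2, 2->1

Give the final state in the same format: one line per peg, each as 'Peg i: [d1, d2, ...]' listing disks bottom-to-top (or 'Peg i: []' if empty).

After move 1 (1->0):
Peg 0: [1]
Peg 1: []
Peg 2: [4, 3, 2]

After move 2 (0->1):
Peg 0: []
Peg 1: [1]
Peg 2: [4, 3, 2]

After move 3 (1->2):
Peg 0: []
Peg 1: []
Peg 2: [4, 3, 2, 1]

After move 4 (2->1):
Peg 0: []
Peg 1: [1]
Peg 2: [4, 3, 2]

After move 5 (1->0):
Peg 0: [1]
Peg 1: []
Peg 2: [4, 3, 2]

After move 6 (2->1):
Peg 0: [1]
Peg 1: [2]
Peg 2: [4, 3]

After move 7 (1->2):
Peg 0: [1]
Peg 1: []
Peg 2: [4, 3, 2]

After move 8 (2->1):
Peg 0: [1]
Peg 1: [2]
Peg 2: [4, 3]

After move 9 (0->2):
Peg 0: []
Peg 1: [2]
Peg 2: [4, 3, 1]

After move 10 (2->1):
Peg 0: []
Peg 1: [2, 1]
Peg 2: [4, 3]

Answer: Peg 0: []
Peg 1: [2, 1]
Peg 2: [4, 3]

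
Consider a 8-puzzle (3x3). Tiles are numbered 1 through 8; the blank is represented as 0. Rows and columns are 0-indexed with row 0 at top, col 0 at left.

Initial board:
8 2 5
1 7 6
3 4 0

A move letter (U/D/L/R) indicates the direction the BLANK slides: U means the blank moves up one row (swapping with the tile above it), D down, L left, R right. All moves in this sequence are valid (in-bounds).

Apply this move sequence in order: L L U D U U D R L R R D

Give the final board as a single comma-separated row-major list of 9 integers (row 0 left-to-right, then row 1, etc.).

Answer: 8, 2, 5, 7, 6, 4, 1, 3, 0

Derivation:
After move 1 (L):
8 2 5
1 7 6
3 0 4

After move 2 (L):
8 2 5
1 7 6
0 3 4

After move 3 (U):
8 2 5
0 7 6
1 3 4

After move 4 (D):
8 2 5
1 7 6
0 3 4

After move 5 (U):
8 2 5
0 7 6
1 3 4

After move 6 (U):
0 2 5
8 7 6
1 3 4

After move 7 (D):
8 2 5
0 7 6
1 3 4

After move 8 (R):
8 2 5
7 0 6
1 3 4

After move 9 (L):
8 2 5
0 7 6
1 3 4

After move 10 (R):
8 2 5
7 0 6
1 3 4

After move 11 (R):
8 2 5
7 6 0
1 3 4

After move 12 (D):
8 2 5
7 6 4
1 3 0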